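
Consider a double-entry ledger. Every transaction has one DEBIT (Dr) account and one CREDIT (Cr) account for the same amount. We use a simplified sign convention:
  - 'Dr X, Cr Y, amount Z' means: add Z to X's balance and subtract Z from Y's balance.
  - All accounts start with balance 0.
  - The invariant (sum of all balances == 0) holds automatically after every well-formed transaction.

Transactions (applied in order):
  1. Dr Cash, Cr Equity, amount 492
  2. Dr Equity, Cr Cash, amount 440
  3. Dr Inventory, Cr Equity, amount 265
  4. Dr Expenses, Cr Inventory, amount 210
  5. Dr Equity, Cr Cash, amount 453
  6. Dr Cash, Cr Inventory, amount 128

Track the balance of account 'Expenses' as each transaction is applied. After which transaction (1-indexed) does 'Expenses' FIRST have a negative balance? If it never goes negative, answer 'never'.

Answer: never

Derivation:
After txn 1: Expenses=0
After txn 2: Expenses=0
After txn 3: Expenses=0
After txn 4: Expenses=210
After txn 5: Expenses=210
After txn 6: Expenses=210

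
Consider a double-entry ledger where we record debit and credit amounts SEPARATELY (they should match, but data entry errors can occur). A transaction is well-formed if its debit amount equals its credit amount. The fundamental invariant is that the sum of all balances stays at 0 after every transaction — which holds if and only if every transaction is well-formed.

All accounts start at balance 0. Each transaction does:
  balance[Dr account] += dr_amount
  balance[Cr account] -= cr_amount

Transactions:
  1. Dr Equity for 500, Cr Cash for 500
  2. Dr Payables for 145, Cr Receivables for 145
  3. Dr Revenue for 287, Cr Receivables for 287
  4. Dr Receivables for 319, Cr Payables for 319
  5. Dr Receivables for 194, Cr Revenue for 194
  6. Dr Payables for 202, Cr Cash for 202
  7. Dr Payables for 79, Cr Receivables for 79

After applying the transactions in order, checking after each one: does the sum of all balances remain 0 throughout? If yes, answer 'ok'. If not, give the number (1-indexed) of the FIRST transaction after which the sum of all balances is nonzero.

Answer: ok

Derivation:
After txn 1: dr=500 cr=500 sum_balances=0
After txn 2: dr=145 cr=145 sum_balances=0
After txn 3: dr=287 cr=287 sum_balances=0
After txn 4: dr=319 cr=319 sum_balances=0
After txn 5: dr=194 cr=194 sum_balances=0
After txn 6: dr=202 cr=202 sum_balances=0
After txn 7: dr=79 cr=79 sum_balances=0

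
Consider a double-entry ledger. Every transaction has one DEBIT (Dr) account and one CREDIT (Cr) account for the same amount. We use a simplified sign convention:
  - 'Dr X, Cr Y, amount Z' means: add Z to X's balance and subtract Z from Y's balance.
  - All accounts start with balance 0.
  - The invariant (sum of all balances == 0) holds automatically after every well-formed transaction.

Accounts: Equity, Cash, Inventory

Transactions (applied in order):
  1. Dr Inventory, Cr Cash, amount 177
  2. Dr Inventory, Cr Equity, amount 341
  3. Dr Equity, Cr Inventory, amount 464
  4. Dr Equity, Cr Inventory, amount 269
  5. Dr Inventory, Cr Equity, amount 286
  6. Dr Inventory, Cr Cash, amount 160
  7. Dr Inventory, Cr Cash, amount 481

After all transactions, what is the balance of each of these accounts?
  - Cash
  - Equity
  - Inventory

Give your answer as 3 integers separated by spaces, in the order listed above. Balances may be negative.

Answer: -818 106 712

Derivation:
After txn 1 (Dr Inventory, Cr Cash, amount 177): Cash=-177 Inventory=177
After txn 2 (Dr Inventory, Cr Equity, amount 341): Cash=-177 Equity=-341 Inventory=518
After txn 3 (Dr Equity, Cr Inventory, amount 464): Cash=-177 Equity=123 Inventory=54
After txn 4 (Dr Equity, Cr Inventory, amount 269): Cash=-177 Equity=392 Inventory=-215
After txn 5 (Dr Inventory, Cr Equity, amount 286): Cash=-177 Equity=106 Inventory=71
After txn 6 (Dr Inventory, Cr Cash, amount 160): Cash=-337 Equity=106 Inventory=231
After txn 7 (Dr Inventory, Cr Cash, amount 481): Cash=-818 Equity=106 Inventory=712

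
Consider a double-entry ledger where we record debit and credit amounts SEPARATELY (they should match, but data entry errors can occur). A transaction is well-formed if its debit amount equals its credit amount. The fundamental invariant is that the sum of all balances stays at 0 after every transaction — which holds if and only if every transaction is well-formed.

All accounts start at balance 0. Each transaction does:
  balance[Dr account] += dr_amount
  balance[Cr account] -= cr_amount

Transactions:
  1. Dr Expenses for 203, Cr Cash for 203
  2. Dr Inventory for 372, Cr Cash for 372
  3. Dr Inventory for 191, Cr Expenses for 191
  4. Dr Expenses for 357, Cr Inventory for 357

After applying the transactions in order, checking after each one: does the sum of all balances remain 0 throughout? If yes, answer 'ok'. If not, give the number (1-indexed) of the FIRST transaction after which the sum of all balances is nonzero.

After txn 1: dr=203 cr=203 sum_balances=0
After txn 2: dr=372 cr=372 sum_balances=0
After txn 3: dr=191 cr=191 sum_balances=0
After txn 4: dr=357 cr=357 sum_balances=0

Answer: ok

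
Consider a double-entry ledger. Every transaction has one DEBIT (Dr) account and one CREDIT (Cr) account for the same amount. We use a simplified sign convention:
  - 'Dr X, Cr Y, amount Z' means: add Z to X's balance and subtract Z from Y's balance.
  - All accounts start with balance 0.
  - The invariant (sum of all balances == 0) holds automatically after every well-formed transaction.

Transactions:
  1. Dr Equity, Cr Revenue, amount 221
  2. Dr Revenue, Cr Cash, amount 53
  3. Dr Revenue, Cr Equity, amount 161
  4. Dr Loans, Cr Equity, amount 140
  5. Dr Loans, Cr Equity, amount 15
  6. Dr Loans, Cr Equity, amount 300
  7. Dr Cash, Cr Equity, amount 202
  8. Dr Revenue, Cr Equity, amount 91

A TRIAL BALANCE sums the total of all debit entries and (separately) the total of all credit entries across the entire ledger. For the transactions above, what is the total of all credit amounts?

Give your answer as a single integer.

Txn 1: credit+=221
Txn 2: credit+=53
Txn 3: credit+=161
Txn 4: credit+=140
Txn 5: credit+=15
Txn 6: credit+=300
Txn 7: credit+=202
Txn 8: credit+=91
Total credits = 1183

Answer: 1183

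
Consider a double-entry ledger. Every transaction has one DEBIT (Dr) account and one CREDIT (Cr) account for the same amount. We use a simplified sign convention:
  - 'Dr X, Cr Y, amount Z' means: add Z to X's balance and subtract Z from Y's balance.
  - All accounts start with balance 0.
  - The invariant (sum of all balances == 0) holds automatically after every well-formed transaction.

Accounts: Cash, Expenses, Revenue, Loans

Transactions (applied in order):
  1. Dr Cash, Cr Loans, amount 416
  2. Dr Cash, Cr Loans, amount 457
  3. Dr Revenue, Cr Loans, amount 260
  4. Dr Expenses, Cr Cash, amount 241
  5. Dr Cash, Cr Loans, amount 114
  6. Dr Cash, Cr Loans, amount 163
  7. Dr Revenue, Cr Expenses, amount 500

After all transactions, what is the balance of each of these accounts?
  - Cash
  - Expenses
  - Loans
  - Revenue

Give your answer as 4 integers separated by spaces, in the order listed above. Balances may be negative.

Answer: 909 -259 -1410 760

Derivation:
After txn 1 (Dr Cash, Cr Loans, amount 416): Cash=416 Loans=-416
After txn 2 (Dr Cash, Cr Loans, amount 457): Cash=873 Loans=-873
After txn 3 (Dr Revenue, Cr Loans, amount 260): Cash=873 Loans=-1133 Revenue=260
After txn 4 (Dr Expenses, Cr Cash, amount 241): Cash=632 Expenses=241 Loans=-1133 Revenue=260
After txn 5 (Dr Cash, Cr Loans, amount 114): Cash=746 Expenses=241 Loans=-1247 Revenue=260
After txn 6 (Dr Cash, Cr Loans, amount 163): Cash=909 Expenses=241 Loans=-1410 Revenue=260
After txn 7 (Dr Revenue, Cr Expenses, amount 500): Cash=909 Expenses=-259 Loans=-1410 Revenue=760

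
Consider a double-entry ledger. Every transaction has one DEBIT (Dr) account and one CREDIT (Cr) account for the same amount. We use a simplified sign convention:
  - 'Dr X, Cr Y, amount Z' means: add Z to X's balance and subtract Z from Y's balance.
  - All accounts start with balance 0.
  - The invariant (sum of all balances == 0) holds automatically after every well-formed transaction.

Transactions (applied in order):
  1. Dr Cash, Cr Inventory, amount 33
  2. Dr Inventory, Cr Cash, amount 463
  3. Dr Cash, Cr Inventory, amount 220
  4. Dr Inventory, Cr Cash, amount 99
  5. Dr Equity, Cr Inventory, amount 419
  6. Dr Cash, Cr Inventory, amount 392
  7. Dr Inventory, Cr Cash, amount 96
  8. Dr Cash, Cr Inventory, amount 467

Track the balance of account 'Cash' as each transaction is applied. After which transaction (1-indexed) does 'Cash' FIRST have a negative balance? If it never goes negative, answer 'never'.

After txn 1: Cash=33
After txn 2: Cash=-430

Answer: 2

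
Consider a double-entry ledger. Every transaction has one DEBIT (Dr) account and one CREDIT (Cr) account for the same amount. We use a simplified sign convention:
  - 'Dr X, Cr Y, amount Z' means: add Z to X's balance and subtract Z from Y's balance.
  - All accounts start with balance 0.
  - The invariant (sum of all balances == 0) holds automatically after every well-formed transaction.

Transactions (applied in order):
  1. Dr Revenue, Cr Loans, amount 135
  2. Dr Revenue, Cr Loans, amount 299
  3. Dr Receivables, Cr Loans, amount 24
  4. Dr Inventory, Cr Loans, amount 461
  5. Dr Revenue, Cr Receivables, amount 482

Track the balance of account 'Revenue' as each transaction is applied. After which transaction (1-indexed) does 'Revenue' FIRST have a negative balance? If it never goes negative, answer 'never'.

After txn 1: Revenue=135
After txn 2: Revenue=434
After txn 3: Revenue=434
After txn 4: Revenue=434
After txn 5: Revenue=916

Answer: never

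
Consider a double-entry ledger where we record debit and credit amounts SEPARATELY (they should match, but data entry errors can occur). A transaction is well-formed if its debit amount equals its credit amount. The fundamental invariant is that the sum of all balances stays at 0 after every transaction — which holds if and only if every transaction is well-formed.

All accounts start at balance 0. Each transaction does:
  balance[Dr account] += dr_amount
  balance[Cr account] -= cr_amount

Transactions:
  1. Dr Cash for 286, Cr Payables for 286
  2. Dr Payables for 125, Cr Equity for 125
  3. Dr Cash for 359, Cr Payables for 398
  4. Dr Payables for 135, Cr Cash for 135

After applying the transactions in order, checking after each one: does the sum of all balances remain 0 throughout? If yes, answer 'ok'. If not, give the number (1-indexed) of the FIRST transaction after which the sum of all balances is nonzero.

Answer: 3

Derivation:
After txn 1: dr=286 cr=286 sum_balances=0
After txn 2: dr=125 cr=125 sum_balances=0
After txn 3: dr=359 cr=398 sum_balances=-39
After txn 4: dr=135 cr=135 sum_balances=-39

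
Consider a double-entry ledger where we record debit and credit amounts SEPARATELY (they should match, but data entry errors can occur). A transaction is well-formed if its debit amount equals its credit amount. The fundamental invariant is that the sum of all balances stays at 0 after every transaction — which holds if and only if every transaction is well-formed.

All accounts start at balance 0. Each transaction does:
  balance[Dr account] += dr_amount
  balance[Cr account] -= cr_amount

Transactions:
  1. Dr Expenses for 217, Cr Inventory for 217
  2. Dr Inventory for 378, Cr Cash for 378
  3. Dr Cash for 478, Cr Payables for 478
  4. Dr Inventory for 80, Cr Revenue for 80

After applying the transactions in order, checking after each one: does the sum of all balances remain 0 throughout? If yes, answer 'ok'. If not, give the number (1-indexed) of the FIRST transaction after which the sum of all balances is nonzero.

After txn 1: dr=217 cr=217 sum_balances=0
After txn 2: dr=378 cr=378 sum_balances=0
After txn 3: dr=478 cr=478 sum_balances=0
After txn 4: dr=80 cr=80 sum_balances=0

Answer: ok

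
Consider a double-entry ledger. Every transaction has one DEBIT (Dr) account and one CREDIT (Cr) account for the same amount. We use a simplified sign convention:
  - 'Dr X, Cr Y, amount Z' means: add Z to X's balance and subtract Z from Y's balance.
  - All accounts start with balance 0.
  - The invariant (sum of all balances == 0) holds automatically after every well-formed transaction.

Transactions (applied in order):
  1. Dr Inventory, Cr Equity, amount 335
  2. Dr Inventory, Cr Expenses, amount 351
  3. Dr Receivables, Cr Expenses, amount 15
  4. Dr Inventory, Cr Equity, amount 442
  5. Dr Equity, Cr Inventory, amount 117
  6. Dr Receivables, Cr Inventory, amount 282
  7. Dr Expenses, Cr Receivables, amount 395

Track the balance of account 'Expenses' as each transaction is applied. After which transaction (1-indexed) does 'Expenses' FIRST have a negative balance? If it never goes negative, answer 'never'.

Answer: 2

Derivation:
After txn 1: Expenses=0
After txn 2: Expenses=-351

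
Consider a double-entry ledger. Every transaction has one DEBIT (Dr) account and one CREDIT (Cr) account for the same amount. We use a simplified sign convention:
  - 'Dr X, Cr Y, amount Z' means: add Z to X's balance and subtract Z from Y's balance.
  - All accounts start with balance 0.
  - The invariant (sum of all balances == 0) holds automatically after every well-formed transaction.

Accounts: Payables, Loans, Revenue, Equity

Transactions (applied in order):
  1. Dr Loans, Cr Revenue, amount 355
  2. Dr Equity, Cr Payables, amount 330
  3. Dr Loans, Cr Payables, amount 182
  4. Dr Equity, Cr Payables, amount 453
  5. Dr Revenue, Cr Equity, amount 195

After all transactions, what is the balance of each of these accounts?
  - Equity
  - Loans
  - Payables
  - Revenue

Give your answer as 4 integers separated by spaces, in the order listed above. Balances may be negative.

After txn 1 (Dr Loans, Cr Revenue, amount 355): Loans=355 Revenue=-355
After txn 2 (Dr Equity, Cr Payables, amount 330): Equity=330 Loans=355 Payables=-330 Revenue=-355
After txn 3 (Dr Loans, Cr Payables, amount 182): Equity=330 Loans=537 Payables=-512 Revenue=-355
After txn 4 (Dr Equity, Cr Payables, amount 453): Equity=783 Loans=537 Payables=-965 Revenue=-355
After txn 5 (Dr Revenue, Cr Equity, amount 195): Equity=588 Loans=537 Payables=-965 Revenue=-160

Answer: 588 537 -965 -160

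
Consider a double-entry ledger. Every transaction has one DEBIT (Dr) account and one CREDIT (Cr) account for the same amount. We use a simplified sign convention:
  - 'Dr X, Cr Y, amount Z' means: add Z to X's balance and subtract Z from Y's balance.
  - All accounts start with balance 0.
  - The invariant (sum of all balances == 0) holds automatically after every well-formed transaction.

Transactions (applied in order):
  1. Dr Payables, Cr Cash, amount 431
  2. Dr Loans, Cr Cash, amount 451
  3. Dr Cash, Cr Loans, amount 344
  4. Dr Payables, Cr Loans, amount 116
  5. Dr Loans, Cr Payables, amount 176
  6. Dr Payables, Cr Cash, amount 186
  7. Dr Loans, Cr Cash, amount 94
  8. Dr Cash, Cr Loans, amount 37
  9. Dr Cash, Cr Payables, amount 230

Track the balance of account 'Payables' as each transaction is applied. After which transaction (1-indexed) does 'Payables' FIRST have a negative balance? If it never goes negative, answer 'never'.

Answer: never

Derivation:
After txn 1: Payables=431
After txn 2: Payables=431
After txn 3: Payables=431
After txn 4: Payables=547
After txn 5: Payables=371
After txn 6: Payables=557
After txn 7: Payables=557
After txn 8: Payables=557
After txn 9: Payables=327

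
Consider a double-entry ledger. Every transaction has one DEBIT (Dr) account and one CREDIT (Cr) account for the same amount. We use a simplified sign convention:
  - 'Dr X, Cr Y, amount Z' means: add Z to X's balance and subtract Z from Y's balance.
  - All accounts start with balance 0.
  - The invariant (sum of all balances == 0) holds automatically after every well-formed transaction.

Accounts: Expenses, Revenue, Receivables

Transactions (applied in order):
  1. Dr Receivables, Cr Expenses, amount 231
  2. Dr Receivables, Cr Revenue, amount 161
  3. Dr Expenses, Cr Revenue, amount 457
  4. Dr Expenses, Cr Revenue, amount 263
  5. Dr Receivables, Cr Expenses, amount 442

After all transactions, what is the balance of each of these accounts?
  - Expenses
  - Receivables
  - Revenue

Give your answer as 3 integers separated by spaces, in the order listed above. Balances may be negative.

After txn 1 (Dr Receivables, Cr Expenses, amount 231): Expenses=-231 Receivables=231
After txn 2 (Dr Receivables, Cr Revenue, amount 161): Expenses=-231 Receivables=392 Revenue=-161
After txn 3 (Dr Expenses, Cr Revenue, amount 457): Expenses=226 Receivables=392 Revenue=-618
After txn 4 (Dr Expenses, Cr Revenue, amount 263): Expenses=489 Receivables=392 Revenue=-881
After txn 5 (Dr Receivables, Cr Expenses, amount 442): Expenses=47 Receivables=834 Revenue=-881

Answer: 47 834 -881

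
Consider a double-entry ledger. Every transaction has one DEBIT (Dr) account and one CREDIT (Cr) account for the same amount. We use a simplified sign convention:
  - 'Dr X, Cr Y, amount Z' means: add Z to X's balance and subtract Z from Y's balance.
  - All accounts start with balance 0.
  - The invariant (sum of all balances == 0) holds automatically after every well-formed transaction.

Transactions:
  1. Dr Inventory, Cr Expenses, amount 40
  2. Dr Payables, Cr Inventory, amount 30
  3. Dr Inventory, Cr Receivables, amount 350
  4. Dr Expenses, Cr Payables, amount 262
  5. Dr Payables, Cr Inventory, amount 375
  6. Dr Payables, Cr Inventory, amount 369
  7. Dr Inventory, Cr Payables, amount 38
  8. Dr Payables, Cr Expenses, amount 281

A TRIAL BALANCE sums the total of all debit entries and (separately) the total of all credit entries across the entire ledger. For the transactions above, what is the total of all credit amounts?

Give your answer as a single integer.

Txn 1: credit+=40
Txn 2: credit+=30
Txn 3: credit+=350
Txn 4: credit+=262
Txn 5: credit+=375
Txn 6: credit+=369
Txn 7: credit+=38
Txn 8: credit+=281
Total credits = 1745

Answer: 1745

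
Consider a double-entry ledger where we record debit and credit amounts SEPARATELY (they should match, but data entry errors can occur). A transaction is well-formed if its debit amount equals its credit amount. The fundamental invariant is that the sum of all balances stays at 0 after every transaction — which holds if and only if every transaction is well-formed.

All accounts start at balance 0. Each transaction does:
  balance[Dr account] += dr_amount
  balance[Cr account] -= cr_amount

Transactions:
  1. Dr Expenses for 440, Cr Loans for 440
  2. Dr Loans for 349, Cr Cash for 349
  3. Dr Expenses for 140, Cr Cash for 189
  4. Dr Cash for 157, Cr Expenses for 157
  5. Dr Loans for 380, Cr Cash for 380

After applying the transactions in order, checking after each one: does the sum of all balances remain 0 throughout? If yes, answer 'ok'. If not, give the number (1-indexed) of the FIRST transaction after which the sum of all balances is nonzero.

After txn 1: dr=440 cr=440 sum_balances=0
After txn 2: dr=349 cr=349 sum_balances=0
After txn 3: dr=140 cr=189 sum_balances=-49
After txn 4: dr=157 cr=157 sum_balances=-49
After txn 5: dr=380 cr=380 sum_balances=-49

Answer: 3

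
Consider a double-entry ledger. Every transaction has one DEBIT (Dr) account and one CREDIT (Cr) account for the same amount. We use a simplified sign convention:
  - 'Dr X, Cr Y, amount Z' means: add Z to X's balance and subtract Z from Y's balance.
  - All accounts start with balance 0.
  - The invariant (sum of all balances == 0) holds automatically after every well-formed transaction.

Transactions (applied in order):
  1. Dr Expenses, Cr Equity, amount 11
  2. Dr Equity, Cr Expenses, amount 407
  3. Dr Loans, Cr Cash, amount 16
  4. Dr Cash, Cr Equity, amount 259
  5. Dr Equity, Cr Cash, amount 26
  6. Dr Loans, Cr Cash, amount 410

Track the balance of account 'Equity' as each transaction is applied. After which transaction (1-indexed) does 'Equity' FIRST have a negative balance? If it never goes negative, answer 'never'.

Answer: 1

Derivation:
After txn 1: Equity=-11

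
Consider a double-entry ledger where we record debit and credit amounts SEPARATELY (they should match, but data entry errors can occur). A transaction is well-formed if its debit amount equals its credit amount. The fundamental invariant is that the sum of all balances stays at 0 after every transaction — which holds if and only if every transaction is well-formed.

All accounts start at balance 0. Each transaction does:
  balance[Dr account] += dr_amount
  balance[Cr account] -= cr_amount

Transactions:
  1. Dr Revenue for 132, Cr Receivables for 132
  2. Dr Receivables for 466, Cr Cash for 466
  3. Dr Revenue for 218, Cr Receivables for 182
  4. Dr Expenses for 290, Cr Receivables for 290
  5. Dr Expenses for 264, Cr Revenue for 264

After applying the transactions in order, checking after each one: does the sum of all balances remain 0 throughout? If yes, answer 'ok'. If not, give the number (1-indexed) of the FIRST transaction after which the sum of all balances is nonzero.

After txn 1: dr=132 cr=132 sum_balances=0
After txn 2: dr=466 cr=466 sum_balances=0
After txn 3: dr=218 cr=182 sum_balances=36
After txn 4: dr=290 cr=290 sum_balances=36
After txn 5: dr=264 cr=264 sum_balances=36

Answer: 3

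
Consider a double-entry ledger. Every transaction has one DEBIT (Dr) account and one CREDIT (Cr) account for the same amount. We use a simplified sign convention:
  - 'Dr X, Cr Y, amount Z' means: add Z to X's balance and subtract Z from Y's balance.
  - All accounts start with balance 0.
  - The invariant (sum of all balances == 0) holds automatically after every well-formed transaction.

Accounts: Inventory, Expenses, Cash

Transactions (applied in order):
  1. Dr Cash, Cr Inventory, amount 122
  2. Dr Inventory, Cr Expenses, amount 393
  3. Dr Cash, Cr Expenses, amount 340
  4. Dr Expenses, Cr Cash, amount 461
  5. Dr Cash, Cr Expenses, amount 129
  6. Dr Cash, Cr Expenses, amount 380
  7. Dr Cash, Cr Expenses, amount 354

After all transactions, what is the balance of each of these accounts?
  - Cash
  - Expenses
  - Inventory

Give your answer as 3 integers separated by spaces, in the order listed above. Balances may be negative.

After txn 1 (Dr Cash, Cr Inventory, amount 122): Cash=122 Inventory=-122
After txn 2 (Dr Inventory, Cr Expenses, amount 393): Cash=122 Expenses=-393 Inventory=271
After txn 3 (Dr Cash, Cr Expenses, amount 340): Cash=462 Expenses=-733 Inventory=271
After txn 4 (Dr Expenses, Cr Cash, amount 461): Cash=1 Expenses=-272 Inventory=271
After txn 5 (Dr Cash, Cr Expenses, amount 129): Cash=130 Expenses=-401 Inventory=271
After txn 6 (Dr Cash, Cr Expenses, amount 380): Cash=510 Expenses=-781 Inventory=271
After txn 7 (Dr Cash, Cr Expenses, amount 354): Cash=864 Expenses=-1135 Inventory=271

Answer: 864 -1135 271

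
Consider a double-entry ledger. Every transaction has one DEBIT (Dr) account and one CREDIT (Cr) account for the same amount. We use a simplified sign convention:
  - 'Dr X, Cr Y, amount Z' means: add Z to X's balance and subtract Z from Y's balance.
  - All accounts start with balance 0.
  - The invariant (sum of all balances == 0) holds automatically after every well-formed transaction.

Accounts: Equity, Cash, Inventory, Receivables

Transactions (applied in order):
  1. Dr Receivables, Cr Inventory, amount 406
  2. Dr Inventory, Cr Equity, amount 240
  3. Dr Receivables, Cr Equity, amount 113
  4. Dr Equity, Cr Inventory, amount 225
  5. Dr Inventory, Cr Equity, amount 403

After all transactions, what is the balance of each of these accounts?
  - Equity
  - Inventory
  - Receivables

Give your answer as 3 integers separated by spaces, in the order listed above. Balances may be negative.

After txn 1 (Dr Receivables, Cr Inventory, amount 406): Inventory=-406 Receivables=406
After txn 2 (Dr Inventory, Cr Equity, amount 240): Equity=-240 Inventory=-166 Receivables=406
After txn 3 (Dr Receivables, Cr Equity, amount 113): Equity=-353 Inventory=-166 Receivables=519
After txn 4 (Dr Equity, Cr Inventory, amount 225): Equity=-128 Inventory=-391 Receivables=519
After txn 5 (Dr Inventory, Cr Equity, amount 403): Equity=-531 Inventory=12 Receivables=519

Answer: -531 12 519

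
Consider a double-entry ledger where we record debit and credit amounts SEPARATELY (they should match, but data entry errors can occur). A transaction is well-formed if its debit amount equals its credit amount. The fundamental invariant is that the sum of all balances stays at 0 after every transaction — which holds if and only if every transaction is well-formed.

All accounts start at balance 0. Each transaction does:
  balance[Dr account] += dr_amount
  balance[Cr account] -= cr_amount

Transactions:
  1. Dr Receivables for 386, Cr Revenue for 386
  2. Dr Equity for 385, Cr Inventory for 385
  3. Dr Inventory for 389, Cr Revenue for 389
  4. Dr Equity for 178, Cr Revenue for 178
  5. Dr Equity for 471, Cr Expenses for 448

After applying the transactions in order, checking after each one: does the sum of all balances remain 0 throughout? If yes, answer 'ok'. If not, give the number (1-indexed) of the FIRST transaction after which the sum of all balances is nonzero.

After txn 1: dr=386 cr=386 sum_balances=0
After txn 2: dr=385 cr=385 sum_balances=0
After txn 3: dr=389 cr=389 sum_balances=0
After txn 4: dr=178 cr=178 sum_balances=0
After txn 5: dr=471 cr=448 sum_balances=23

Answer: 5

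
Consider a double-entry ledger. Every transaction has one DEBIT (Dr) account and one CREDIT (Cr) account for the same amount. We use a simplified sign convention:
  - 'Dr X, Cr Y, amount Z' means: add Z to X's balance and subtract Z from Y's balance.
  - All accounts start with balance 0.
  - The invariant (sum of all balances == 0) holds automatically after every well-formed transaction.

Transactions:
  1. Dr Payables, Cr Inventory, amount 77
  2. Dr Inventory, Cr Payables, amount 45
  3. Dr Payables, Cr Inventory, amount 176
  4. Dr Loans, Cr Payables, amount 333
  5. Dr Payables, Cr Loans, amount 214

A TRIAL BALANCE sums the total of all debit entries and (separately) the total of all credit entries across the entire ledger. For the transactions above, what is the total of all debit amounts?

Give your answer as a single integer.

Answer: 845

Derivation:
Txn 1: debit+=77
Txn 2: debit+=45
Txn 3: debit+=176
Txn 4: debit+=333
Txn 5: debit+=214
Total debits = 845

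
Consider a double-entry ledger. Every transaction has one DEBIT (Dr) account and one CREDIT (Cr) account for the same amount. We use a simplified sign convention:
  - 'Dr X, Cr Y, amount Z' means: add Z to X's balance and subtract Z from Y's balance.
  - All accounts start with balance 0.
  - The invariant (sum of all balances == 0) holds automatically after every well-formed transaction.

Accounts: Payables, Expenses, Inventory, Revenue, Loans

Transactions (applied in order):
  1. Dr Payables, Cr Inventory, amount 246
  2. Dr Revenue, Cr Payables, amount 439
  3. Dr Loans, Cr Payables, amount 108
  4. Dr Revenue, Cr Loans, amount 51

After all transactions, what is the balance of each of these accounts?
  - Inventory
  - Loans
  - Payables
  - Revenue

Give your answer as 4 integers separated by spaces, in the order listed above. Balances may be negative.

After txn 1 (Dr Payables, Cr Inventory, amount 246): Inventory=-246 Payables=246
After txn 2 (Dr Revenue, Cr Payables, amount 439): Inventory=-246 Payables=-193 Revenue=439
After txn 3 (Dr Loans, Cr Payables, amount 108): Inventory=-246 Loans=108 Payables=-301 Revenue=439
After txn 4 (Dr Revenue, Cr Loans, amount 51): Inventory=-246 Loans=57 Payables=-301 Revenue=490

Answer: -246 57 -301 490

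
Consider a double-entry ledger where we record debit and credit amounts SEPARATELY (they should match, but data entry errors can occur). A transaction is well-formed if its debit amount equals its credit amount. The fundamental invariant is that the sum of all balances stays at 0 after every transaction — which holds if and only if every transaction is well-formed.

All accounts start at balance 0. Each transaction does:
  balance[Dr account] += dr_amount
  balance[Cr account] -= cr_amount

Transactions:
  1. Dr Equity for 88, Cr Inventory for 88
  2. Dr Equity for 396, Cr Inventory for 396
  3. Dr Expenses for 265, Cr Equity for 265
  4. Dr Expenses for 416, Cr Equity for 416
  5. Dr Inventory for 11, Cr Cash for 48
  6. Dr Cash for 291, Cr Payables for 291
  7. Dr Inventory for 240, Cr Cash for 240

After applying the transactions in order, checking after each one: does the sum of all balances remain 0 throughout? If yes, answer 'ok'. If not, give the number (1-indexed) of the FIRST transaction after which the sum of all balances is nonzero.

After txn 1: dr=88 cr=88 sum_balances=0
After txn 2: dr=396 cr=396 sum_balances=0
After txn 3: dr=265 cr=265 sum_balances=0
After txn 4: dr=416 cr=416 sum_balances=0
After txn 5: dr=11 cr=48 sum_balances=-37
After txn 6: dr=291 cr=291 sum_balances=-37
After txn 7: dr=240 cr=240 sum_balances=-37

Answer: 5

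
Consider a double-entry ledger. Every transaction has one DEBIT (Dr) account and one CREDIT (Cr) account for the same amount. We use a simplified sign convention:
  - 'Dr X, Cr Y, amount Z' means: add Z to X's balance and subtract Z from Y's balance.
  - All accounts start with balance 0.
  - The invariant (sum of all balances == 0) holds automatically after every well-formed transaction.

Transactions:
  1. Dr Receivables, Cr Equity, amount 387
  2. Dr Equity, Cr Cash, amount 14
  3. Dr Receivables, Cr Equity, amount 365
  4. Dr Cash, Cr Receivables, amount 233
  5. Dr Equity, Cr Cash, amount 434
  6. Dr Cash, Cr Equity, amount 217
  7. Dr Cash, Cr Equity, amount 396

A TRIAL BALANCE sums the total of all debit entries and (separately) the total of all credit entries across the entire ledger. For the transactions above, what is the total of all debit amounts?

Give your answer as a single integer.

Txn 1: debit+=387
Txn 2: debit+=14
Txn 3: debit+=365
Txn 4: debit+=233
Txn 5: debit+=434
Txn 6: debit+=217
Txn 7: debit+=396
Total debits = 2046

Answer: 2046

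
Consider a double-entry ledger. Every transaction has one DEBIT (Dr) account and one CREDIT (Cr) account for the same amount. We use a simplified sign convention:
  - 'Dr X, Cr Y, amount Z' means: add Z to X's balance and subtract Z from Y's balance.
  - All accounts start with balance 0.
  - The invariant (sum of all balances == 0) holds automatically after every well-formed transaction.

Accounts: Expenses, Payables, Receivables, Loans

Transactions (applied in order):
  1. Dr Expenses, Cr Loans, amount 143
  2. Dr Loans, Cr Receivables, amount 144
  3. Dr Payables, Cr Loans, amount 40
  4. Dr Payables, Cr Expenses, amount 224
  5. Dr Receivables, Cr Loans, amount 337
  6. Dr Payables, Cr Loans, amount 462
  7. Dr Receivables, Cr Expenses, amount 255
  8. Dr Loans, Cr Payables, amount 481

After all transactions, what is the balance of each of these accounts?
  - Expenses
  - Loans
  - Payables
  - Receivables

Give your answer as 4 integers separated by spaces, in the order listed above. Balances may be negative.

Answer: -336 -357 245 448

Derivation:
After txn 1 (Dr Expenses, Cr Loans, amount 143): Expenses=143 Loans=-143
After txn 2 (Dr Loans, Cr Receivables, amount 144): Expenses=143 Loans=1 Receivables=-144
After txn 3 (Dr Payables, Cr Loans, amount 40): Expenses=143 Loans=-39 Payables=40 Receivables=-144
After txn 4 (Dr Payables, Cr Expenses, amount 224): Expenses=-81 Loans=-39 Payables=264 Receivables=-144
After txn 5 (Dr Receivables, Cr Loans, amount 337): Expenses=-81 Loans=-376 Payables=264 Receivables=193
After txn 6 (Dr Payables, Cr Loans, amount 462): Expenses=-81 Loans=-838 Payables=726 Receivables=193
After txn 7 (Dr Receivables, Cr Expenses, amount 255): Expenses=-336 Loans=-838 Payables=726 Receivables=448
After txn 8 (Dr Loans, Cr Payables, amount 481): Expenses=-336 Loans=-357 Payables=245 Receivables=448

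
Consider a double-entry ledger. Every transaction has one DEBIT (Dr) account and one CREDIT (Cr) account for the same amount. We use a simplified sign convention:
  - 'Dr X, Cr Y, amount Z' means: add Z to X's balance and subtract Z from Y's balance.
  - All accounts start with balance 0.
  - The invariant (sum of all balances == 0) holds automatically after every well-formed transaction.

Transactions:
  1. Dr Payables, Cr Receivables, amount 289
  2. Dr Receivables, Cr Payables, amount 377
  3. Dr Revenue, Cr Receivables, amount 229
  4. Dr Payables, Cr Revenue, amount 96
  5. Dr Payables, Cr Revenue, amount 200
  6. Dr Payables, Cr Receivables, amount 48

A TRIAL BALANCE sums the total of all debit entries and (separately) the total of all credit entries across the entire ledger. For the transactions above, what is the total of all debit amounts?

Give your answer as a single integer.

Txn 1: debit+=289
Txn 2: debit+=377
Txn 3: debit+=229
Txn 4: debit+=96
Txn 5: debit+=200
Txn 6: debit+=48
Total debits = 1239

Answer: 1239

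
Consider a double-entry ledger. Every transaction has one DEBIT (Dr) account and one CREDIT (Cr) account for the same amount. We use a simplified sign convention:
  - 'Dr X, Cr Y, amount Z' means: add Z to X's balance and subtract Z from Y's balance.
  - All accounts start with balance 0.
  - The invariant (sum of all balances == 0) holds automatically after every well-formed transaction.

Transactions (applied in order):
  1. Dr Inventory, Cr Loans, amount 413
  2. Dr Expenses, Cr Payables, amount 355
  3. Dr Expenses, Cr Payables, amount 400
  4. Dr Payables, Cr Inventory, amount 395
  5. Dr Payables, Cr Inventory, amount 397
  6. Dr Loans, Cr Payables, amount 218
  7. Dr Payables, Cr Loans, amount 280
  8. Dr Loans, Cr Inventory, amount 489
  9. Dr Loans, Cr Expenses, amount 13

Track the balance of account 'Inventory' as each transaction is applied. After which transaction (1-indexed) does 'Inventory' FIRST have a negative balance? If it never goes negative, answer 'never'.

After txn 1: Inventory=413
After txn 2: Inventory=413
After txn 3: Inventory=413
After txn 4: Inventory=18
After txn 5: Inventory=-379

Answer: 5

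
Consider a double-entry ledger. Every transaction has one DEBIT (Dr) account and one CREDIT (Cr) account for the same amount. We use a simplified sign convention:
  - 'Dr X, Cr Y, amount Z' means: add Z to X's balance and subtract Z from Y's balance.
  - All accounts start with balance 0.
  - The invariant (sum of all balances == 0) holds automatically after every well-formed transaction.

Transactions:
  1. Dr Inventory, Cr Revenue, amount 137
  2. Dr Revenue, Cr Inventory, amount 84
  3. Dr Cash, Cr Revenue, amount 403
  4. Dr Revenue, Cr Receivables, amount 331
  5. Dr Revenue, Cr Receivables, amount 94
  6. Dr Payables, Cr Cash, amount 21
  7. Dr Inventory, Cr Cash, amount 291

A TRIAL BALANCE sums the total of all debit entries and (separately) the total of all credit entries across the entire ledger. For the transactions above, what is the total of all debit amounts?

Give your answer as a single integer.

Answer: 1361

Derivation:
Txn 1: debit+=137
Txn 2: debit+=84
Txn 3: debit+=403
Txn 4: debit+=331
Txn 5: debit+=94
Txn 6: debit+=21
Txn 7: debit+=291
Total debits = 1361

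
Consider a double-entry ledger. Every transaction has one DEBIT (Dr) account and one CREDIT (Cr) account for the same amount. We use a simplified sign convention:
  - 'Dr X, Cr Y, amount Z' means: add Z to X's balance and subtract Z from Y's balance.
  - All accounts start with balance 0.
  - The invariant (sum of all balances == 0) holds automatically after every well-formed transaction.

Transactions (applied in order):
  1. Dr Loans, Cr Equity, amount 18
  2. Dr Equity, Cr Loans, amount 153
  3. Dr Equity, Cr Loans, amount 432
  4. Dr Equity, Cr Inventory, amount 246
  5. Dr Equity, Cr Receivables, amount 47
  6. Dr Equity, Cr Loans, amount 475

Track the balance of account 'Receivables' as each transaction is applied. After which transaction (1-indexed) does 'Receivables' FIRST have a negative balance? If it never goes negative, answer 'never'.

After txn 1: Receivables=0
After txn 2: Receivables=0
After txn 3: Receivables=0
After txn 4: Receivables=0
After txn 5: Receivables=-47

Answer: 5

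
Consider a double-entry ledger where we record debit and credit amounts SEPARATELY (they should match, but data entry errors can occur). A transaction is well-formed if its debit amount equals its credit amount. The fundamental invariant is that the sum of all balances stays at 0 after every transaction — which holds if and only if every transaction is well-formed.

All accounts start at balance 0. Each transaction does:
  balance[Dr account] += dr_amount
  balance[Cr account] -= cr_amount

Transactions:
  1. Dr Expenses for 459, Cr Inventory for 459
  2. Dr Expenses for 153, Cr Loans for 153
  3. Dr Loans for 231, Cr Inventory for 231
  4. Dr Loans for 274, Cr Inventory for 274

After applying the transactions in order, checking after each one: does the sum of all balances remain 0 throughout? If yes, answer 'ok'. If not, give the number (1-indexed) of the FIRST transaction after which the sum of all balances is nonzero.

After txn 1: dr=459 cr=459 sum_balances=0
After txn 2: dr=153 cr=153 sum_balances=0
After txn 3: dr=231 cr=231 sum_balances=0
After txn 4: dr=274 cr=274 sum_balances=0

Answer: ok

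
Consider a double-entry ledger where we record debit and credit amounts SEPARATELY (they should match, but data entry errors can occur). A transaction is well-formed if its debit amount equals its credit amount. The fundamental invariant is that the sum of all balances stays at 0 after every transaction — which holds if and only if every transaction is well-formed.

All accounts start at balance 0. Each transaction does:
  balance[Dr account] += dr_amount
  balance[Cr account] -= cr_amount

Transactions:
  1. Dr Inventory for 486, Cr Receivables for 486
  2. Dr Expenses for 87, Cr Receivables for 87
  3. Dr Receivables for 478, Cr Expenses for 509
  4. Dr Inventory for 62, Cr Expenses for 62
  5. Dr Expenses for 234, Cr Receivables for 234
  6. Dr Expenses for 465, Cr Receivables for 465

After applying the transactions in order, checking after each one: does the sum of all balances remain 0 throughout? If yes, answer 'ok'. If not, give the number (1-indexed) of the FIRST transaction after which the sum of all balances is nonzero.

Answer: 3

Derivation:
After txn 1: dr=486 cr=486 sum_balances=0
After txn 2: dr=87 cr=87 sum_balances=0
After txn 3: dr=478 cr=509 sum_balances=-31
After txn 4: dr=62 cr=62 sum_balances=-31
After txn 5: dr=234 cr=234 sum_balances=-31
After txn 6: dr=465 cr=465 sum_balances=-31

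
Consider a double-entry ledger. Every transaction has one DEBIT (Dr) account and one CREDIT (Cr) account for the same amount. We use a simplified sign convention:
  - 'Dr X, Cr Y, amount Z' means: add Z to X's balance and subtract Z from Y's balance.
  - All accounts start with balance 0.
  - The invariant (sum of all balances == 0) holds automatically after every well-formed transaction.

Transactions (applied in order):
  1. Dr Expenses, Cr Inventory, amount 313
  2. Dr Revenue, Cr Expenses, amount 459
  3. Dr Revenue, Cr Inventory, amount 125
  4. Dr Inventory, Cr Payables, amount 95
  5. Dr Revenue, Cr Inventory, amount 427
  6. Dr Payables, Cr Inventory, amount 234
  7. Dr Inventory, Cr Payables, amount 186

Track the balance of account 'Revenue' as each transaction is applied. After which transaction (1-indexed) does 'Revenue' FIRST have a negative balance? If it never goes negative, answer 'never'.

After txn 1: Revenue=0
After txn 2: Revenue=459
After txn 3: Revenue=584
After txn 4: Revenue=584
After txn 5: Revenue=1011
After txn 6: Revenue=1011
After txn 7: Revenue=1011

Answer: never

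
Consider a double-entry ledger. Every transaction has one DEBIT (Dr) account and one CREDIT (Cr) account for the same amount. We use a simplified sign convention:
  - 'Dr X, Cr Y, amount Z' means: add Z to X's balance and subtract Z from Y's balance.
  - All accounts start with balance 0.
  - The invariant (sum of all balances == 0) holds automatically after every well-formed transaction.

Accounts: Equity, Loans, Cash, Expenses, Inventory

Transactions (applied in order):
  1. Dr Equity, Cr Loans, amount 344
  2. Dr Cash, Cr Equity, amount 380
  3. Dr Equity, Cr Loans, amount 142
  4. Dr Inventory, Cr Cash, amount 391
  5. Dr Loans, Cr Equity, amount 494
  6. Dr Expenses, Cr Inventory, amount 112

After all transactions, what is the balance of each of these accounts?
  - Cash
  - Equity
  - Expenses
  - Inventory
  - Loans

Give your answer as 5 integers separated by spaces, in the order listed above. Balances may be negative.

After txn 1 (Dr Equity, Cr Loans, amount 344): Equity=344 Loans=-344
After txn 2 (Dr Cash, Cr Equity, amount 380): Cash=380 Equity=-36 Loans=-344
After txn 3 (Dr Equity, Cr Loans, amount 142): Cash=380 Equity=106 Loans=-486
After txn 4 (Dr Inventory, Cr Cash, amount 391): Cash=-11 Equity=106 Inventory=391 Loans=-486
After txn 5 (Dr Loans, Cr Equity, amount 494): Cash=-11 Equity=-388 Inventory=391 Loans=8
After txn 6 (Dr Expenses, Cr Inventory, amount 112): Cash=-11 Equity=-388 Expenses=112 Inventory=279 Loans=8

Answer: -11 -388 112 279 8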